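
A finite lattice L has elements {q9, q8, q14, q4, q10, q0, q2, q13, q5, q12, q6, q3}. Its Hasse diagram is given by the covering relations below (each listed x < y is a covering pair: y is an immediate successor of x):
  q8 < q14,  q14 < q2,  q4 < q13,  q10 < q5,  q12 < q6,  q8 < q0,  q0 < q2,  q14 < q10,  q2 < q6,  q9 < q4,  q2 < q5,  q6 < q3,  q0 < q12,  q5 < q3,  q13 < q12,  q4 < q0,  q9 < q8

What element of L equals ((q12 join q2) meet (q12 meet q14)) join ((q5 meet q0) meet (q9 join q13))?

q12 ∨ q2 = q6
q12 ∧ q14 = q8
q6 ∧ q8 = q8
q5 ∧ q0 = q0
q9 ∨ q13 = q13
q0 ∧ q13 = q4
q8 ∨ q4 = q0

q0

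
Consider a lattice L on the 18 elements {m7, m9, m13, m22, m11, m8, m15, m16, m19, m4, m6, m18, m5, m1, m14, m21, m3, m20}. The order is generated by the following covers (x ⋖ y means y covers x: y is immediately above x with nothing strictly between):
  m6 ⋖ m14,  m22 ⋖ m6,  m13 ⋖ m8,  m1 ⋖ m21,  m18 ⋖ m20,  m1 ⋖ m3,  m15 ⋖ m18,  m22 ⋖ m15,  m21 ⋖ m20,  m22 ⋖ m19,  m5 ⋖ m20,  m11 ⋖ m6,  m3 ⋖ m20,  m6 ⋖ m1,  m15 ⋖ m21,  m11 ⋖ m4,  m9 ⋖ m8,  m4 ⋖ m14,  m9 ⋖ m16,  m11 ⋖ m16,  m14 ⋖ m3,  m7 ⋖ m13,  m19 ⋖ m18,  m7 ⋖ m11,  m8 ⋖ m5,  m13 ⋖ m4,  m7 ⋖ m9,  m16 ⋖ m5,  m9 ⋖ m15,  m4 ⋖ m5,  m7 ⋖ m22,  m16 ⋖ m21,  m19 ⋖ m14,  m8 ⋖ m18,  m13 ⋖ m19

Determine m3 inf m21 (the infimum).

m1

Common lower bounds of {m3, m21}: m1, m11, m22, m6, m7.
The greatest among these is m1.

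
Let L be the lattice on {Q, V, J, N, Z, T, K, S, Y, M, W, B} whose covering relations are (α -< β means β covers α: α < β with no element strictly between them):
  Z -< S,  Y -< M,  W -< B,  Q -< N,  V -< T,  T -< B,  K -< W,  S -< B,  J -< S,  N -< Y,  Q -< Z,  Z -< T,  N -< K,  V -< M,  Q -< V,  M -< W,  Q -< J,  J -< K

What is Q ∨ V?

V

Common upper bounds of {Q, V}: B, M, T, V, W.
The least among these is V.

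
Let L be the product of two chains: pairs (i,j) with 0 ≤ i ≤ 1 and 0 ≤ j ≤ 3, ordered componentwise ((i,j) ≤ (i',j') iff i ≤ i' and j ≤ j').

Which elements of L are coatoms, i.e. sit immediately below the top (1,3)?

The coatoms are exactly the elements covered by (1,3): (0,3), (1,2).

(0,3), (1,2)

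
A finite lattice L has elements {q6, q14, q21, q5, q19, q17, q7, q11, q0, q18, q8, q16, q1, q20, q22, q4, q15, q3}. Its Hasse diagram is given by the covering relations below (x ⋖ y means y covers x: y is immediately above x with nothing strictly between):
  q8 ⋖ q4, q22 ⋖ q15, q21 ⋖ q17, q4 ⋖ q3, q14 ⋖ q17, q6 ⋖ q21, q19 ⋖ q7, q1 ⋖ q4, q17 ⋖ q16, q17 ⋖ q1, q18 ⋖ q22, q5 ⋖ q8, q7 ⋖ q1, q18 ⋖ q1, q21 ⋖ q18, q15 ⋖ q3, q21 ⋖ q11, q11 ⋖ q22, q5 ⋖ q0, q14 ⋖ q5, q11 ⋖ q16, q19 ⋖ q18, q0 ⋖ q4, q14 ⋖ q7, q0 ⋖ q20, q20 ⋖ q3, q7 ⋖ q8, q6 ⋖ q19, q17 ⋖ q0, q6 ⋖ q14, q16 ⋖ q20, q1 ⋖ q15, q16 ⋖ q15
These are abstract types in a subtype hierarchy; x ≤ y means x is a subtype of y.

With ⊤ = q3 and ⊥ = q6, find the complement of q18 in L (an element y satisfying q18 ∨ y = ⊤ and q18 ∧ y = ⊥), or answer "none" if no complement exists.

For every candidate y, either q18 ∨ y ≠ q3 or q18 ∧ y ≠ q6; no complement exists.

none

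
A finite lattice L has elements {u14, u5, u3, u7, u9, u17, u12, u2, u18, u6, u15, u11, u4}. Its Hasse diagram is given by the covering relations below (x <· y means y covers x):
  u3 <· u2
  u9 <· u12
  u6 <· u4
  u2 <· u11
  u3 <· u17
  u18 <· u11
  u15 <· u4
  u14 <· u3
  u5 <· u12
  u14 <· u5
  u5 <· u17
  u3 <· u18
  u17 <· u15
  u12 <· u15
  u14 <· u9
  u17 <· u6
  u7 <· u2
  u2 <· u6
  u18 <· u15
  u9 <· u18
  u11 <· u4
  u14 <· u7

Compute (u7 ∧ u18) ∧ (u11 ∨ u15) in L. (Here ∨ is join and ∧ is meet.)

u14

u7 ∧ u18 = u14
u11 ∨ u15 = u4
u14 ∧ u4 = u14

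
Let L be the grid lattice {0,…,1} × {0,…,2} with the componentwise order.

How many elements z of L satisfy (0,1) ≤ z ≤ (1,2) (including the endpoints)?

4

The interval [(0,1), (1,2)] = {(0,1), (0,2), (1,1), (1,2)}, which has 4 elements.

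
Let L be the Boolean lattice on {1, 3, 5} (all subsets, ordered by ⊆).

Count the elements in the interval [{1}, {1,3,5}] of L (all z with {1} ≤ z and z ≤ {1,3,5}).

The interval [{1}, {1,3,5}] = {{1,3,5}, {1,3}, {1,5}, {1}}, which has 4 elements.

4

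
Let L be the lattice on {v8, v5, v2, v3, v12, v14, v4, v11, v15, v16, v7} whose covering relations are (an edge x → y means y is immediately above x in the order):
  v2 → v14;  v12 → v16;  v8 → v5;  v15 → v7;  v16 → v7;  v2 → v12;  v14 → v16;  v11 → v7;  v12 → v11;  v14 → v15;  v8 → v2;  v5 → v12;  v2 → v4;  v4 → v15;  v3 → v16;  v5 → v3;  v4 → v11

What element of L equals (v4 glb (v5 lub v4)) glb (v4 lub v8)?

v5 ∨ v4 = v11
v4 ∧ v11 = v4
v4 ∨ v8 = v4
v4 ∧ v4 = v4

v4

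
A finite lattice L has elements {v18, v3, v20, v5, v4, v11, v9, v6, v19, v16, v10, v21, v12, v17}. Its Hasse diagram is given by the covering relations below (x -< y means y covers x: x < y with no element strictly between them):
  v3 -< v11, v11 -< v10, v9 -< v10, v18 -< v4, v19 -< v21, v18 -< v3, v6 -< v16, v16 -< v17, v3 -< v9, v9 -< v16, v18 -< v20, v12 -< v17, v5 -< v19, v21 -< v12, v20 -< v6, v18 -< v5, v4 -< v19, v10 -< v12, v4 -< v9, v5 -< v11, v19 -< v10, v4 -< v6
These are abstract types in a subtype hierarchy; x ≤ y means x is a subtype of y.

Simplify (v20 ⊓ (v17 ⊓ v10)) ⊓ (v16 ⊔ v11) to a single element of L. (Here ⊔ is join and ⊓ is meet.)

v18

v17 ∧ v10 = v10
v20 ∧ v10 = v18
v16 ∨ v11 = v17
v18 ∧ v17 = v18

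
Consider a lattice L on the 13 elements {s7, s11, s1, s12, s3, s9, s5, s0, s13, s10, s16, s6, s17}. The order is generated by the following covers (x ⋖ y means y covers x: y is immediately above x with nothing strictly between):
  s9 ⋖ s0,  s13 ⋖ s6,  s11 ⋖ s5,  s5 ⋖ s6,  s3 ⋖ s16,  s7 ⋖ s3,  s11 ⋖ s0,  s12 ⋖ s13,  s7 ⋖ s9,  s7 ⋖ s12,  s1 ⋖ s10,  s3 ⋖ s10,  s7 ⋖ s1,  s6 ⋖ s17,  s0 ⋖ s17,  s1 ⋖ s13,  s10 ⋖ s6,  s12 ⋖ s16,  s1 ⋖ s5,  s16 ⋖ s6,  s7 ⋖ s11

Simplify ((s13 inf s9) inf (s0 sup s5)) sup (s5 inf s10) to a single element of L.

s13 ∧ s9 = s7
s0 ∨ s5 = s17
s7 ∧ s17 = s7
s5 ∧ s10 = s1
s7 ∨ s1 = s1

s1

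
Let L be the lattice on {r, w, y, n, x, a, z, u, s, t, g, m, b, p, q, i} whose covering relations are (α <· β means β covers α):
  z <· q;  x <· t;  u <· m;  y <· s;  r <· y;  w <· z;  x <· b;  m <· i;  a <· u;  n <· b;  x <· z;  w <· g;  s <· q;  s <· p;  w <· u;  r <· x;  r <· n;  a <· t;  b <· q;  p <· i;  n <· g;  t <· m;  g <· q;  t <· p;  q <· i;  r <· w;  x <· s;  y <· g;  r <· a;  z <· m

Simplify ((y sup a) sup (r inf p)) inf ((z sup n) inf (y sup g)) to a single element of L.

y

y ∨ a = p
r ∧ p = r
p ∨ r = p
z ∨ n = q
y ∨ g = g
q ∧ g = g
p ∧ g = y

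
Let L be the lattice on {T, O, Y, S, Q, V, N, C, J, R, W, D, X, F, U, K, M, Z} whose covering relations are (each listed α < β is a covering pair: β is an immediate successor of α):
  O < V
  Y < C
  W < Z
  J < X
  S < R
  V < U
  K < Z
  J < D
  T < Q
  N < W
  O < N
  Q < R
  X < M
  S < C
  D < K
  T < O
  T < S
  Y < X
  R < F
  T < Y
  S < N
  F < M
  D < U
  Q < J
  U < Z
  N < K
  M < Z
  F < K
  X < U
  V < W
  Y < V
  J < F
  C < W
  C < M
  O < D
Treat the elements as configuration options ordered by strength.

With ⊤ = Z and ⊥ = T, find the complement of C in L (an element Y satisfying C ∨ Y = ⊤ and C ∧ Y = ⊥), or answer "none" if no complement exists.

D

Need Y with C ∨ Y = Z and C ∧ Y = T.
Checking each element gives: D.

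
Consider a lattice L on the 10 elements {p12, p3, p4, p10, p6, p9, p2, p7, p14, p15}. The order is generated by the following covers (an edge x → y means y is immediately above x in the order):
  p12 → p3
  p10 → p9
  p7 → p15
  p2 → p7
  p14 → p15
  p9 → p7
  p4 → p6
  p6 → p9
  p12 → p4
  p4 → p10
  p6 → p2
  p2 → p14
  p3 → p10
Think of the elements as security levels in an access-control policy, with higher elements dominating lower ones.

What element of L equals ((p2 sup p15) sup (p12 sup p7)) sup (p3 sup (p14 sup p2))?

p15

p2 ∨ p15 = p15
p12 ∨ p7 = p7
p15 ∨ p7 = p15
p14 ∨ p2 = p14
p3 ∨ p14 = p15
p15 ∨ p15 = p15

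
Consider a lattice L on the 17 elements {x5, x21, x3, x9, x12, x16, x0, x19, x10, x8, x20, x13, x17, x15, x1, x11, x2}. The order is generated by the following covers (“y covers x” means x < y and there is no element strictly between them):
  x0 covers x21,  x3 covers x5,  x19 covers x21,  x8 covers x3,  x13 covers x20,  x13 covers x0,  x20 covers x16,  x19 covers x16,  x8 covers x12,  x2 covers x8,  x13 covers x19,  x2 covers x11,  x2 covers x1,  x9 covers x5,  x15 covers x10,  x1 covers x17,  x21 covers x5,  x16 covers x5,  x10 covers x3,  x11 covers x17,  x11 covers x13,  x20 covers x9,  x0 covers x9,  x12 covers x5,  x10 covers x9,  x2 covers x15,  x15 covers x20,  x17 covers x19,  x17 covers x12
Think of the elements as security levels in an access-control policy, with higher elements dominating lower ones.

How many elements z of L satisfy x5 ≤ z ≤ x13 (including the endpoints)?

8

The interval [x5, x13] = {x0, x13, x16, x19, x20, x21, x5, x9}, which has 8 elements.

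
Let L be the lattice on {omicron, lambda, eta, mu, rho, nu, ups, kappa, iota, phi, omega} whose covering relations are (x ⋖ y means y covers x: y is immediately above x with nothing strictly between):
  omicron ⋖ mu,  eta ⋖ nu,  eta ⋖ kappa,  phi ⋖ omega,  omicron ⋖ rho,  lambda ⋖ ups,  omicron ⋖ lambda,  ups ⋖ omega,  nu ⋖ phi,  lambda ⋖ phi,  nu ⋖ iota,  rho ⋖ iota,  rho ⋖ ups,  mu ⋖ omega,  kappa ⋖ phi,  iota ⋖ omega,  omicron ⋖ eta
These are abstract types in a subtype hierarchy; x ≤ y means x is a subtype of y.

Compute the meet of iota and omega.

iota

Common lower bounds of {iota, omega}: eta, iota, nu, omicron, rho.
The greatest among these is iota.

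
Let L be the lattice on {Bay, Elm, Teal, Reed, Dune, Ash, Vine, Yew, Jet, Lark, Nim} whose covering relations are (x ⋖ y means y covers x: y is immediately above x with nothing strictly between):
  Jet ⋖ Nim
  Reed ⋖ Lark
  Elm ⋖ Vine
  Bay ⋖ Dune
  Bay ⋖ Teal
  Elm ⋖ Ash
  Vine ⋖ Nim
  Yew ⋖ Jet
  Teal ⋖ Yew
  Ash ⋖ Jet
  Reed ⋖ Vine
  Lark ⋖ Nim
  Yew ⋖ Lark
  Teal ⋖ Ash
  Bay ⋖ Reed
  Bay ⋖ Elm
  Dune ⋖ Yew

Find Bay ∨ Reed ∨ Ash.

Nim

Common upper bounds of {Bay, Reed, Ash}: Nim.
The least among these is Nim.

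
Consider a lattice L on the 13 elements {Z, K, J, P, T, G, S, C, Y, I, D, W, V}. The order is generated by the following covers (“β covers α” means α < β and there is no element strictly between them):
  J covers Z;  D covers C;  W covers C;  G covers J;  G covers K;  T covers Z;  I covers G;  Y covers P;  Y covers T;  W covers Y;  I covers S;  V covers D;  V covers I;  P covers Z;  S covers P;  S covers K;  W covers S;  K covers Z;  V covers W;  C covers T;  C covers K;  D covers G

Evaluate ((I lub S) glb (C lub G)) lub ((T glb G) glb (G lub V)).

G

I ∨ S = I
C ∨ G = D
I ∧ D = G
T ∧ G = Z
G ∨ V = V
Z ∧ V = Z
G ∨ Z = G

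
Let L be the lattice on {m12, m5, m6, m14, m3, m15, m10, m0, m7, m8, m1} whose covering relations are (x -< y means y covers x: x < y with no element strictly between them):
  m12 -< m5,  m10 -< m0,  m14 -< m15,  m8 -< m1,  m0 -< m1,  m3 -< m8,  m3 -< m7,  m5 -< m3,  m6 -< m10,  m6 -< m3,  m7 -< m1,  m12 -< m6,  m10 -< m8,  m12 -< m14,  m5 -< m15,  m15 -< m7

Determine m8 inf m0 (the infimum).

Common lower bounds of {m8, m0}: m10, m12, m6.
The greatest among these is m10.

m10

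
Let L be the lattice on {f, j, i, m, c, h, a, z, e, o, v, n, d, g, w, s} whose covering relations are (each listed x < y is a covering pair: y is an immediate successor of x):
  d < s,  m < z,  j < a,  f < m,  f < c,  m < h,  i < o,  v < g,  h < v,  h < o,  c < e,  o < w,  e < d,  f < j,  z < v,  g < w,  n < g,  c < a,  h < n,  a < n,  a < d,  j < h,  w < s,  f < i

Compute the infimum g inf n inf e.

c

Common lower bounds of {g, n, e}: c, f.
The greatest among these is c.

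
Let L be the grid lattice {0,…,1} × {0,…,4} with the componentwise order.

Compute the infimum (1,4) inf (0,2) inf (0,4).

In a product of chains, the meet is componentwise min, giving (0,2).

(0,2)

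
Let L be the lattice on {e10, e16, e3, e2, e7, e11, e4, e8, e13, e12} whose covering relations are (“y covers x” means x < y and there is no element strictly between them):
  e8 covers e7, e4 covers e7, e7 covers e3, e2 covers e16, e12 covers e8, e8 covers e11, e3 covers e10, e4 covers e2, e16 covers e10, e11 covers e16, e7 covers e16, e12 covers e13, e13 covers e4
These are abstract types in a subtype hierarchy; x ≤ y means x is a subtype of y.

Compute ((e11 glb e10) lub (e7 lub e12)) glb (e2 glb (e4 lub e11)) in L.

e11 ∧ e10 = e10
e7 ∨ e12 = e12
e10 ∨ e12 = e12
e4 ∨ e11 = e12
e2 ∧ e12 = e2
e12 ∧ e2 = e2

e2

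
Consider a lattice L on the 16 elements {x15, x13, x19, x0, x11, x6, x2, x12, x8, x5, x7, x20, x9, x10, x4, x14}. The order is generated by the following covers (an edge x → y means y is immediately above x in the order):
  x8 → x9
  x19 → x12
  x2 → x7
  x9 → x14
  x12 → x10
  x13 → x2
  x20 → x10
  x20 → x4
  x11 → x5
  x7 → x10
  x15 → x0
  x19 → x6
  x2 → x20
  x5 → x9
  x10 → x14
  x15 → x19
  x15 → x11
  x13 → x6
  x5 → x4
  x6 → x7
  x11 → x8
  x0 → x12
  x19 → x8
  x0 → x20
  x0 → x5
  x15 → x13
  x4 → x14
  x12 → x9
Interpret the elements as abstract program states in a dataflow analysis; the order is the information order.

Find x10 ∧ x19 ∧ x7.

Common lower bounds of {x10, x19, x7}: x15, x19.
The greatest among these is x19.

x19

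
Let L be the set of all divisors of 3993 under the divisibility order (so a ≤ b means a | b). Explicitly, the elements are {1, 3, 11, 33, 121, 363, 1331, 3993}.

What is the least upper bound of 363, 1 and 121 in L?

In the divisibility order, the join is the least common multiple: lcm(363, 1, 121) = 363.

363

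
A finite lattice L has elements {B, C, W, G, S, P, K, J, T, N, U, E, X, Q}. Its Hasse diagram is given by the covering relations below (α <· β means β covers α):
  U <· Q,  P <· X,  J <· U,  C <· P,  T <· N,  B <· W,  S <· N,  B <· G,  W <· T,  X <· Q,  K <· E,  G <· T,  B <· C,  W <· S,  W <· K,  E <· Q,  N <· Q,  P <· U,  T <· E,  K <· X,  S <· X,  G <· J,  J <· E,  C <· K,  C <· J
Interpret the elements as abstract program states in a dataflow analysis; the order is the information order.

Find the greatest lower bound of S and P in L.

Common lower bounds of {S, P}: B.
The greatest among these is B.

B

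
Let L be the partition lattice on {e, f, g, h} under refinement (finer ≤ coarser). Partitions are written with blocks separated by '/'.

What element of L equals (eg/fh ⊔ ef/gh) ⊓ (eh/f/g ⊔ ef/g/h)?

efh/g

eg/fh ∨ ef/gh = efgh
eh/f/g ∨ ef/g/h = efh/g
efgh ∧ efh/g = efh/g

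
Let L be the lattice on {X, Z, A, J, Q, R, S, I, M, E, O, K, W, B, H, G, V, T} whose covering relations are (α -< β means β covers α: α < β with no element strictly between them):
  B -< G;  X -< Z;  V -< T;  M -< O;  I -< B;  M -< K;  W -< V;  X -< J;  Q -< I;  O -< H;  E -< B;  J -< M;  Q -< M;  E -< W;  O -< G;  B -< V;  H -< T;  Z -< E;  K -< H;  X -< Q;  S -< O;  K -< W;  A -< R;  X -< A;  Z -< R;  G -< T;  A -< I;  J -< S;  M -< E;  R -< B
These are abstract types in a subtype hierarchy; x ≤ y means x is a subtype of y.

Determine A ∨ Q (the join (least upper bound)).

Common upper bounds of {A, Q}: B, G, I, T, V.
The least among these is I.

I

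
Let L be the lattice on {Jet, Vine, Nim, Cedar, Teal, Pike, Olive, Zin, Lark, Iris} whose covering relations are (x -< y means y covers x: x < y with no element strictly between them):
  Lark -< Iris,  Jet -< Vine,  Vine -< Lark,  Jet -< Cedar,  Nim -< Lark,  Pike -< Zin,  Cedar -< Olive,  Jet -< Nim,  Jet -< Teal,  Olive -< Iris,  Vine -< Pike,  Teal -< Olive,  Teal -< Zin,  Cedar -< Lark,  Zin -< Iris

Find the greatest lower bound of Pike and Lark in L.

Common lower bounds of {Pike, Lark}: Jet, Vine.
The greatest among these is Vine.

Vine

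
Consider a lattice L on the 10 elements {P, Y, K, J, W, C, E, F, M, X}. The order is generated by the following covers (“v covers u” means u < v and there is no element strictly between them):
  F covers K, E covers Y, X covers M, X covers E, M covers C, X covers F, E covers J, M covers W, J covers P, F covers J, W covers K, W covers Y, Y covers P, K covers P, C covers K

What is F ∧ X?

F

Common lower bounds of {F, X}: F, J, K, P.
The greatest among these is F.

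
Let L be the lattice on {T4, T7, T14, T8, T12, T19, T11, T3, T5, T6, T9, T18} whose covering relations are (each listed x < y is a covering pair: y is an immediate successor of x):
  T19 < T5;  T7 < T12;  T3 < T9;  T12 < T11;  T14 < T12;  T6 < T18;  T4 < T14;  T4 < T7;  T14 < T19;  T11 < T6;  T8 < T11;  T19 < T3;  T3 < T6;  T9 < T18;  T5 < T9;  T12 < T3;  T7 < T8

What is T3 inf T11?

Common lower bounds of {T3, T11}: T12, T14, T4, T7.
The greatest among these is T12.

T12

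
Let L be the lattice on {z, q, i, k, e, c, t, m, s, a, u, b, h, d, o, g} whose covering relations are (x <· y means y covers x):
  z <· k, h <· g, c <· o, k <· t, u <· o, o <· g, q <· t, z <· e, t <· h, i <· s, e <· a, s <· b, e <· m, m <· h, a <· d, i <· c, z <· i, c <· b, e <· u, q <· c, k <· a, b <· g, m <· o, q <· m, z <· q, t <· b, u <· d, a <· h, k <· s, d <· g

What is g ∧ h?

h

Common lower bounds of {g, h}: a, e, h, k, m, q, t, z.
The greatest among these is h.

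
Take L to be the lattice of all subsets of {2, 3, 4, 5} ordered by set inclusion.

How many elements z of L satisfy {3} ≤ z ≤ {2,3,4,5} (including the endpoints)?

The interval [{3}, {2,3,4,5}] = {{2,3,4,5}, {2,3,4}, {2,3,5}, {2,3}, {3,4,5}, {3,4}, {3,5}, {3}}, which has 8 elements.

8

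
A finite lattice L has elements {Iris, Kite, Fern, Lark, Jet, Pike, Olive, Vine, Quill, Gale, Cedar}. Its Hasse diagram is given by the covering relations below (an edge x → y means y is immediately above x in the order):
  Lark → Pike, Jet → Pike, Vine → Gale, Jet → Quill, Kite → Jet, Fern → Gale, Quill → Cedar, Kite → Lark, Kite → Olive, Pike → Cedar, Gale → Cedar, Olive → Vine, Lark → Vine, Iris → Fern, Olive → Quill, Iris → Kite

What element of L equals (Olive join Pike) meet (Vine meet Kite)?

Olive ∨ Pike = Cedar
Vine ∧ Kite = Kite
Cedar ∧ Kite = Kite

Kite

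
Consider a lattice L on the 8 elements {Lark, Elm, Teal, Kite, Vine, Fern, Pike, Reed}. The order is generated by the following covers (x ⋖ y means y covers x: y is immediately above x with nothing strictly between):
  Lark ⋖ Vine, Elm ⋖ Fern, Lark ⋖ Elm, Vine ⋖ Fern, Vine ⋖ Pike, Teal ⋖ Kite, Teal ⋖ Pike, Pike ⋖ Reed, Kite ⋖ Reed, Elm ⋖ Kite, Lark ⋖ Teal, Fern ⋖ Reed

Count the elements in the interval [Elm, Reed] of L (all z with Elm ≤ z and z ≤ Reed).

4

The interval [Elm, Reed] = {Elm, Fern, Kite, Reed}, which has 4 elements.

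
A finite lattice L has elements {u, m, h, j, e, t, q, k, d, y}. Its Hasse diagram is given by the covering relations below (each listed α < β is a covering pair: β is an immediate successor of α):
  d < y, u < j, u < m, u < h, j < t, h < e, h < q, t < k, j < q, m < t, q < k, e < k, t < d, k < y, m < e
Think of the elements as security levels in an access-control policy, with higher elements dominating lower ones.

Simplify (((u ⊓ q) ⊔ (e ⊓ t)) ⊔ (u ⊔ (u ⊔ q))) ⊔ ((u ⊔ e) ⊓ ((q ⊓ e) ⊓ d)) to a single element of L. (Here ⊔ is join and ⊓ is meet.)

k

u ∧ q = u
e ∧ t = m
u ∨ m = m
u ∨ q = q
u ∨ q = q
m ∨ q = k
u ∨ e = e
q ∧ e = h
h ∧ d = u
e ∧ u = u
k ∨ u = k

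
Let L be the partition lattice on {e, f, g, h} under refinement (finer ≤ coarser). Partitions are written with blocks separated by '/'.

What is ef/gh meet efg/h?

ef/g/h

The meet (common refinement) of ef/gh and efg/h intersects blocks pairwise, giving ef/g/h.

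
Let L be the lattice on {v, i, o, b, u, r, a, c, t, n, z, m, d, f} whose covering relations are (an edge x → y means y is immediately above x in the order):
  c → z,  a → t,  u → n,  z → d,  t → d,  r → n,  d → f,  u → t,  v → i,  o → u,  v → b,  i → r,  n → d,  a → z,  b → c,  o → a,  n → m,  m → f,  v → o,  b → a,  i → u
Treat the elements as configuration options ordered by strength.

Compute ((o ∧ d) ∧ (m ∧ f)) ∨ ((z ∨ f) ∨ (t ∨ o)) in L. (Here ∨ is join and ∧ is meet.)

o ∧ d = o
m ∧ f = m
o ∧ m = o
z ∨ f = f
t ∨ o = t
f ∨ t = f
o ∨ f = f

f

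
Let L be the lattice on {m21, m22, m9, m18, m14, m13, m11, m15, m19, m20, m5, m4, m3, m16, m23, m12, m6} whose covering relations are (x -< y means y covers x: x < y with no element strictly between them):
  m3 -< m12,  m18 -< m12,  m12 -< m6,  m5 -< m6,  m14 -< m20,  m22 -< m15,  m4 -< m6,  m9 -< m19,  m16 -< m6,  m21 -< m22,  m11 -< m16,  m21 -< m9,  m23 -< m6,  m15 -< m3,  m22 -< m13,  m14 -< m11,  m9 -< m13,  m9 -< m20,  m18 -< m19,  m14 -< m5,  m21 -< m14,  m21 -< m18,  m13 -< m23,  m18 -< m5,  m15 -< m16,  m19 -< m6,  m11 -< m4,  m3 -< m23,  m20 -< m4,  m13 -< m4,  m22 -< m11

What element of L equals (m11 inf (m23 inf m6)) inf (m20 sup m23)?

m23 ∧ m6 = m23
m11 ∧ m23 = m22
m20 ∨ m23 = m6
m22 ∧ m6 = m22

m22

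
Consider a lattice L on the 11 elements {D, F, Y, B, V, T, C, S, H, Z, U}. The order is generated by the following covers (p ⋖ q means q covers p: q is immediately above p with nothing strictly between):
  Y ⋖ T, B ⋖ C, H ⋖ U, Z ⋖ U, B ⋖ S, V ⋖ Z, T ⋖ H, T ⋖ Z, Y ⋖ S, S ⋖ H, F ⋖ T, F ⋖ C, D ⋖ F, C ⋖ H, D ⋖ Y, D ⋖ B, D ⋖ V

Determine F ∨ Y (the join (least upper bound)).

T

Common upper bounds of {F, Y}: H, T, U, Z.
The least among these is T.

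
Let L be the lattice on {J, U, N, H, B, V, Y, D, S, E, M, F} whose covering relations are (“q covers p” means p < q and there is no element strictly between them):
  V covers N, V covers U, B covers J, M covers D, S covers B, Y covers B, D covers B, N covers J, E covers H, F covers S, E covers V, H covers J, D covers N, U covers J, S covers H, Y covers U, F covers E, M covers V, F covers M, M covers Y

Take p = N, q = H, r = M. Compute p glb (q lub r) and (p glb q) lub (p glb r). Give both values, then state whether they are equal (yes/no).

q lub r = F, so p glb (q lub r) = N glb F = N.
p glb q = J and p glb r = N, so (p glb q) lub (p glb r) = J lub N = N.
Equal: yes.

N; N; yes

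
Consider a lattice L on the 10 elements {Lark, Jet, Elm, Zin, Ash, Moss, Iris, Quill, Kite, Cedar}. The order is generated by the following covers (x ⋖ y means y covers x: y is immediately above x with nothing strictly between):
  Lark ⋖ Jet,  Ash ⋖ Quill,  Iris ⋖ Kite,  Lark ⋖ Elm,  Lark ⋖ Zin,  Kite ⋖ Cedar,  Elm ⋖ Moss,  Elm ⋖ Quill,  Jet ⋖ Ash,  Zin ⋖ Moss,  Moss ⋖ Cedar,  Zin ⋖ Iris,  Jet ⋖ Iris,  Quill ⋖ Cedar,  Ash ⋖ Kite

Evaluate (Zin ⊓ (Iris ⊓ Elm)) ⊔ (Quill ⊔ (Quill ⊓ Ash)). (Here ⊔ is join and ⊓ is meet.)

Iris ∧ Elm = Lark
Zin ∧ Lark = Lark
Quill ∧ Ash = Ash
Quill ∨ Ash = Quill
Lark ∨ Quill = Quill

Quill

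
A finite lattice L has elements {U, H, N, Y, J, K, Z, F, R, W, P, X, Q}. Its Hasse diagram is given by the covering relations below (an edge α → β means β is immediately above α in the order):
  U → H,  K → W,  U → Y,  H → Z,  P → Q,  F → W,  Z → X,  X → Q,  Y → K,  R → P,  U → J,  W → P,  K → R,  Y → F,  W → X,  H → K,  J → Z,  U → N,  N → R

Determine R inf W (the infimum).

K

Common lower bounds of {R, W}: H, K, U, Y.
The greatest among these is K.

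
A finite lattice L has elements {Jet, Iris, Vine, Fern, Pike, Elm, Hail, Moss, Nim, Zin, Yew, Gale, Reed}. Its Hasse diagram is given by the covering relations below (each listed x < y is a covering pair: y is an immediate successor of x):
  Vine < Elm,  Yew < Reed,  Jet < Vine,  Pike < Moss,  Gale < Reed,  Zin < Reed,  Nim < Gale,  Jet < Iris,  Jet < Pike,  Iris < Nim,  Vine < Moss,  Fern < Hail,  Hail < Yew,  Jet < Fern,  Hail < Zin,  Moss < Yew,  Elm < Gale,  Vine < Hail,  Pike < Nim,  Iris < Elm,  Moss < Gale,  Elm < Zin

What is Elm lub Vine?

Elm

Common upper bounds of {Elm, Vine}: Elm, Gale, Reed, Zin.
The least among these is Elm.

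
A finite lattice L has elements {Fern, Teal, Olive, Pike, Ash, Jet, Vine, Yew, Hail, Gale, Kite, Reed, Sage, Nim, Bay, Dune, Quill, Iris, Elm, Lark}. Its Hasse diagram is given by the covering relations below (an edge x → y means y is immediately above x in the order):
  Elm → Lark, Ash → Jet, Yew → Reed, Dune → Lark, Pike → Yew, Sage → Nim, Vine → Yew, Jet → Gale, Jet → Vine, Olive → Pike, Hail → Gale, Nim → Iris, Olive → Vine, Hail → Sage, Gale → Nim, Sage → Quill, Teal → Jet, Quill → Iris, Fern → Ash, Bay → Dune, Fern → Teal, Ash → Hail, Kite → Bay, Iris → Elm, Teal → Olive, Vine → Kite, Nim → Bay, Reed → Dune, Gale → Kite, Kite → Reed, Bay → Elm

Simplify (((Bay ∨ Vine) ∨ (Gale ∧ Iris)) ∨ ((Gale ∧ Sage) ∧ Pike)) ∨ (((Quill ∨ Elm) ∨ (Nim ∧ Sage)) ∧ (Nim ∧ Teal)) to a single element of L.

Bay

Bay ∨ Vine = Bay
Gale ∧ Iris = Gale
Bay ∨ Gale = Bay
Gale ∧ Sage = Hail
Hail ∧ Pike = Fern
Bay ∨ Fern = Bay
Quill ∨ Elm = Elm
Nim ∧ Sage = Sage
Elm ∨ Sage = Elm
Nim ∧ Teal = Teal
Elm ∧ Teal = Teal
Bay ∨ Teal = Bay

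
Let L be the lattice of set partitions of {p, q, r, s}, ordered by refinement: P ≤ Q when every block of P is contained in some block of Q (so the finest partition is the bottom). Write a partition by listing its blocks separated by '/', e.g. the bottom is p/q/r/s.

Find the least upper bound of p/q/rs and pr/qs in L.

The join of p/q/rs and pr/qs merges any blocks that overlap across the partitions, giving pqrs.

pqrs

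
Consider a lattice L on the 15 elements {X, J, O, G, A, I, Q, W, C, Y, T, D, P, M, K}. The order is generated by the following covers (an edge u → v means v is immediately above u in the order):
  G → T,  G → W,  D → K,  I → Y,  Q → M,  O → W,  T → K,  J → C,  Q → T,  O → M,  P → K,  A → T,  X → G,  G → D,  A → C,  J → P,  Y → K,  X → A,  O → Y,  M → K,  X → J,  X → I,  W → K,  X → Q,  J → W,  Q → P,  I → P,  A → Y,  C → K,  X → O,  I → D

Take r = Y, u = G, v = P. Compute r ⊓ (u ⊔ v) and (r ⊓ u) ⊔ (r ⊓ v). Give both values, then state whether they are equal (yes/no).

Y; I; no

u ⊔ v = K, so r ⊓ (u ⊔ v) = Y ⊓ K = Y.
r ⊓ u = X and r ⊓ v = I, so (r ⊓ u) ⊔ (r ⊓ v) = X ⊔ I = I.
Equal: no.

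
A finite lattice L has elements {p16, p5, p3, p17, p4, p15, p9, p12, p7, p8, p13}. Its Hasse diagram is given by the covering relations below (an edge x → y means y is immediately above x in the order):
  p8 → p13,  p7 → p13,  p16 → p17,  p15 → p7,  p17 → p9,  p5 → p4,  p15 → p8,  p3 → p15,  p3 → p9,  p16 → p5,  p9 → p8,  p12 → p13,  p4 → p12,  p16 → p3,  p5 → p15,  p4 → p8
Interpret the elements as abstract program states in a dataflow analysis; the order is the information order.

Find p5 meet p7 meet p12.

Common lower bounds of {p5, p7, p12}: p16, p5.
The greatest among these is p5.

p5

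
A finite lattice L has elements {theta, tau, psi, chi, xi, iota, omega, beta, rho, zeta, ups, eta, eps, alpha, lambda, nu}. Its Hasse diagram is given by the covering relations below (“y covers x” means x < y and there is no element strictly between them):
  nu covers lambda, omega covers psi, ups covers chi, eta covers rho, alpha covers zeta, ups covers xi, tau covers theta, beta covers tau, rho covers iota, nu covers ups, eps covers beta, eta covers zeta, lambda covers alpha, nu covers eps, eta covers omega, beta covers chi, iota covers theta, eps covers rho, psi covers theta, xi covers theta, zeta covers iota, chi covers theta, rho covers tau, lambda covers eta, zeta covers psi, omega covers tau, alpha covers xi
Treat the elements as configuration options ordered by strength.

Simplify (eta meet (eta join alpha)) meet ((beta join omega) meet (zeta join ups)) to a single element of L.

eta

eta ∨ alpha = lambda
eta ∧ lambda = eta
beta ∨ omega = nu
zeta ∨ ups = nu
nu ∧ nu = nu
eta ∧ nu = eta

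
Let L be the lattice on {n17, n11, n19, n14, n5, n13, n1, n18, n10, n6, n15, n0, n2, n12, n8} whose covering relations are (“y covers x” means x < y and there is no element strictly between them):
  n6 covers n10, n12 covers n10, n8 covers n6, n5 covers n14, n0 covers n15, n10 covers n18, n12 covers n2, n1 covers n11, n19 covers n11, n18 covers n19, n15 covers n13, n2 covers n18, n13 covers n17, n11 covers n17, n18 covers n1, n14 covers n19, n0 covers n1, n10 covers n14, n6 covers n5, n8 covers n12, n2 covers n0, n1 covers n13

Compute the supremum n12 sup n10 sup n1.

Common upper bounds of {n12, n10, n1}: n12, n8.
The least among these is n12.

n12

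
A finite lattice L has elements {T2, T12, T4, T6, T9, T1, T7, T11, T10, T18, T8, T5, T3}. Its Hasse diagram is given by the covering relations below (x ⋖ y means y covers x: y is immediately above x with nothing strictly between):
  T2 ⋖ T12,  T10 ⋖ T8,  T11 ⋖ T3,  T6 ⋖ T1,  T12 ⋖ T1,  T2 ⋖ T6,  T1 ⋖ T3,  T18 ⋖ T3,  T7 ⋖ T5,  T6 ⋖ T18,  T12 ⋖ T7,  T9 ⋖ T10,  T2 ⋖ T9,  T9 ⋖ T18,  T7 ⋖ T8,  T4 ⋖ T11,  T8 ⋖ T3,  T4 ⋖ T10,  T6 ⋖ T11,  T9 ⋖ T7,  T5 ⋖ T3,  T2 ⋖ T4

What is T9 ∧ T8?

T9

Common lower bounds of {T9, T8}: T2, T9.
The greatest among these is T9.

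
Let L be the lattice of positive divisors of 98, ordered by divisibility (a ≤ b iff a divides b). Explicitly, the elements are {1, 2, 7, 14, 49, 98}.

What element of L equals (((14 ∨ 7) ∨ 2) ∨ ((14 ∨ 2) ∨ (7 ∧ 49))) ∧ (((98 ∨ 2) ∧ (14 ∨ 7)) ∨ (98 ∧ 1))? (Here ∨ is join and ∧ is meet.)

14

14 ∨ 7 = 14
14 ∨ 2 = 14
14 ∨ 2 = 14
7 ∧ 49 = 7
14 ∨ 7 = 14
14 ∨ 14 = 14
98 ∨ 2 = 98
14 ∨ 7 = 14
98 ∧ 14 = 14
98 ∧ 1 = 1
14 ∨ 1 = 14
14 ∧ 14 = 14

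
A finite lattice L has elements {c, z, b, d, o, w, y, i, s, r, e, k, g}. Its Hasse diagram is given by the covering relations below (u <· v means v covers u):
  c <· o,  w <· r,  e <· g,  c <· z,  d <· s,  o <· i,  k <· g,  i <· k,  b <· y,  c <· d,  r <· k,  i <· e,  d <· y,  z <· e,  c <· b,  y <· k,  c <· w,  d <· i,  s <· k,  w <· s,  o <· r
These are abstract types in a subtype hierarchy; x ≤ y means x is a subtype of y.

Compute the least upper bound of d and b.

Common upper bounds of {d, b}: g, k, y.
The least among these is y.

y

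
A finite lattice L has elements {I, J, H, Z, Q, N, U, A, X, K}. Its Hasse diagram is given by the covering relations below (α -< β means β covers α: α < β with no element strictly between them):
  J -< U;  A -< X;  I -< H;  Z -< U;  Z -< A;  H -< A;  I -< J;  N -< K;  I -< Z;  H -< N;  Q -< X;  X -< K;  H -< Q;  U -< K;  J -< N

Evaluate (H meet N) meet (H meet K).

H ∧ N = H
H ∧ K = H
H ∧ H = H

H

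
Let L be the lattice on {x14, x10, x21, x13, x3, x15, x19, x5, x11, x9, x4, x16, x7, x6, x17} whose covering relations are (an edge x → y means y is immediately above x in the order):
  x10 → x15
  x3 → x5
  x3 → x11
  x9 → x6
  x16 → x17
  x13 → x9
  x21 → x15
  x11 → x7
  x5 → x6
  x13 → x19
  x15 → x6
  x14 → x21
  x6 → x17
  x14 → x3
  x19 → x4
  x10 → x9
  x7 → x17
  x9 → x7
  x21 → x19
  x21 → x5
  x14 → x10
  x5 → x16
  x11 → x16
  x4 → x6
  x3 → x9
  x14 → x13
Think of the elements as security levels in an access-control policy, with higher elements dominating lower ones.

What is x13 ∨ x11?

Common upper bounds of {x13, x11}: x17, x7.
The least among these is x7.

x7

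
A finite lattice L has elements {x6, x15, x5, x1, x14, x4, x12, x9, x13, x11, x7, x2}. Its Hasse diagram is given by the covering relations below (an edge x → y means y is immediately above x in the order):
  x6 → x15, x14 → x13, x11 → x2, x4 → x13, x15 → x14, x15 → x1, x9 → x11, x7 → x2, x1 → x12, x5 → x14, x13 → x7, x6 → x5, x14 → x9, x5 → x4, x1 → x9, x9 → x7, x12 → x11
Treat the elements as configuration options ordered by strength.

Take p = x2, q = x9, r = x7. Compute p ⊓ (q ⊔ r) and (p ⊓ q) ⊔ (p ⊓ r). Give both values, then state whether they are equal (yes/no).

x7; x7; yes

q ⊔ r = x7, so p ⊓ (q ⊔ r) = x2 ⊓ x7 = x7.
p ⊓ q = x9 and p ⊓ r = x7, so (p ⊓ q) ⊔ (p ⊓ r) = x9 ⊔ x7 = x7.
Equal: yes.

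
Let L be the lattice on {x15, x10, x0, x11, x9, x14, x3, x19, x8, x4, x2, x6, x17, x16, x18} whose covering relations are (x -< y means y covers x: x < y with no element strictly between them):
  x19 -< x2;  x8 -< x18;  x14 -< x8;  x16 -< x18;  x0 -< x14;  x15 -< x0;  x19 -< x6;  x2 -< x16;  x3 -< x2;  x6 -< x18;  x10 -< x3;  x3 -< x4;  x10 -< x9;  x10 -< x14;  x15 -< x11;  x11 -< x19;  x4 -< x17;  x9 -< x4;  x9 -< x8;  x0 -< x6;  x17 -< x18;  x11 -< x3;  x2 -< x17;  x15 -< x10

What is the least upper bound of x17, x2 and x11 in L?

x17

Common upper bounds of {x17, x2, x11}: x17, x18.
The least among these is x17.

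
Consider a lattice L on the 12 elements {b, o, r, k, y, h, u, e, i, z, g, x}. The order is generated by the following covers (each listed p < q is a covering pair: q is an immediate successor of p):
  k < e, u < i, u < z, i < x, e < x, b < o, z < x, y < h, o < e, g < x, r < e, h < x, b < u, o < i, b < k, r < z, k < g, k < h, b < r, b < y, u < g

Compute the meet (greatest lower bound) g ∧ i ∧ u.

u

Common lower bounds of {g, i, u}: b, u.
The greatest among these is u.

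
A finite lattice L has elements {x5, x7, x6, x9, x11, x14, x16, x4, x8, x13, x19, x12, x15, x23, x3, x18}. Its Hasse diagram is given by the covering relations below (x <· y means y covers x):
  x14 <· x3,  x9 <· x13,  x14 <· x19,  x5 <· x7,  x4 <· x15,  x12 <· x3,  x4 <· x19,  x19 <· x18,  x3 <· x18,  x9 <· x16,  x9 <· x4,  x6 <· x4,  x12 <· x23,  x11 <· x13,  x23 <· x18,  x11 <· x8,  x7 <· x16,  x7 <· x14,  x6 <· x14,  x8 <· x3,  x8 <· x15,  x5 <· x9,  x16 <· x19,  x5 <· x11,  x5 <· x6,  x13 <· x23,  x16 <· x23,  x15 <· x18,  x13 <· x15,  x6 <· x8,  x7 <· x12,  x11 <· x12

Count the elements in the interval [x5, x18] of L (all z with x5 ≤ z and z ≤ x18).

The interval [x5, x18] = {x11, x12, x13, x14, x15, x16, x18, x19, x23, x3, x4, x5, x6, x7, x8, x9}, which has 16 elements.

16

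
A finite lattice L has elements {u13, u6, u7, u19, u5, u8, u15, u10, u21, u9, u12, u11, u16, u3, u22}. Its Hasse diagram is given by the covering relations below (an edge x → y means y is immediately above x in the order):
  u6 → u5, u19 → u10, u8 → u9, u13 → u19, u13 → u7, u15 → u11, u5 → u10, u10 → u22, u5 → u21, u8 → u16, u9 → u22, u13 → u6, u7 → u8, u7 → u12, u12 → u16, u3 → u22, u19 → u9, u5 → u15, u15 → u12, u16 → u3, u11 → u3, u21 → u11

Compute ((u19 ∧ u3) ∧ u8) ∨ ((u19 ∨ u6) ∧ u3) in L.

u19 ∧ u3 = u13
u13 ∧ u8 = u13
u19 ∨ u6 = u10
u10 ∧ u3 = u5
u13 ∨ u5 = u5

u5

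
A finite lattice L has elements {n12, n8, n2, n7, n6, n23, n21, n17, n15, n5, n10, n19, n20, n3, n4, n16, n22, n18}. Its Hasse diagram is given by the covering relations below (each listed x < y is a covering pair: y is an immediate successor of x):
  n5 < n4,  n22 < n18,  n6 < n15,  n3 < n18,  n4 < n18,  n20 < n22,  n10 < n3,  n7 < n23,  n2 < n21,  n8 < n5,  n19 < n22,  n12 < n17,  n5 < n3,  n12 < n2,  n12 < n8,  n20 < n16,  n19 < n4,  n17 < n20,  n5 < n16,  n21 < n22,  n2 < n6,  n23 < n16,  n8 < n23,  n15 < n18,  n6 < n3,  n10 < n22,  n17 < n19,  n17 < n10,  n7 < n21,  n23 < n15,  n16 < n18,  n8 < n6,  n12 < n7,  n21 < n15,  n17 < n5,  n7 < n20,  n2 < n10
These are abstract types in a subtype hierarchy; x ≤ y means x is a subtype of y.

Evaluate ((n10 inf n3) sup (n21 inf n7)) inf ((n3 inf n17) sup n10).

n10 ∧ n3 = n10
n21 ∧ n7 = n7
n10 ∨ n7 = n22
n3 ∧ n17 = n17
n17 ∨ n10 = n10
n22 ∧ n10 = n10

n10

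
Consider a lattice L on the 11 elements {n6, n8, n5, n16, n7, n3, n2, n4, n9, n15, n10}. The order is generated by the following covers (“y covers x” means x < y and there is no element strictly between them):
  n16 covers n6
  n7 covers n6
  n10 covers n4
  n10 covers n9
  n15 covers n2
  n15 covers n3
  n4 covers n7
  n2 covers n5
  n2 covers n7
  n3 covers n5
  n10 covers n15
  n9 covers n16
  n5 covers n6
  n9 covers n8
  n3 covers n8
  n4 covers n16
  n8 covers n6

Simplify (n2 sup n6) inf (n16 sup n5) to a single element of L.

n2 ∨ n6 = n2
n16 ∨ n5 = n10
n2 ∧ n10 = n2

n2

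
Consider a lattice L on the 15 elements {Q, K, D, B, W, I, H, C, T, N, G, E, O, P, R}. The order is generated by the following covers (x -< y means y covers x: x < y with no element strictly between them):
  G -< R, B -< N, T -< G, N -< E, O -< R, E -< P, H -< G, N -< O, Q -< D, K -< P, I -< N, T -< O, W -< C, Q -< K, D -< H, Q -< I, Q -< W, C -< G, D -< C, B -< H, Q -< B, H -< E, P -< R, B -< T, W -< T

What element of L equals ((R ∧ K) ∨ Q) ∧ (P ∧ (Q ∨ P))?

R ∧ K = K
K ∨ Q = K
Q ∨ P = P
P ∧ P = P
K ∧ P = K

K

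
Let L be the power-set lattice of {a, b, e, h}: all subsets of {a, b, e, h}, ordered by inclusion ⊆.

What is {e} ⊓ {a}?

{}

Under ⊆, meet is intersection: {e} ∩ {a} = {}.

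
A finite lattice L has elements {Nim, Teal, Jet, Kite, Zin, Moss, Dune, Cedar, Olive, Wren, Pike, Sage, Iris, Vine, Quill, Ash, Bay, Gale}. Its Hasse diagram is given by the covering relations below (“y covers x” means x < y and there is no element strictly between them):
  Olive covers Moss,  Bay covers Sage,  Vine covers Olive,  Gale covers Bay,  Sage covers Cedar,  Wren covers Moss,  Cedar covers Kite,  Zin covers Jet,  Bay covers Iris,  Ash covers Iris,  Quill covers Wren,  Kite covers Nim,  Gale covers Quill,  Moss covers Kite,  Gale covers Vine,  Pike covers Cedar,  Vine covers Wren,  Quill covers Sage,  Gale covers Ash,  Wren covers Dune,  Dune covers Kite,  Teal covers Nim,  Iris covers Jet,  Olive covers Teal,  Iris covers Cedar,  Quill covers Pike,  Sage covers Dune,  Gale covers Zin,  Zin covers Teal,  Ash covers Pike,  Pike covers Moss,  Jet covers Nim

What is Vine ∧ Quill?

Common lower bounds of {Vine, Quill}: Dune, Kite, Moss, Nim, Wren.
The greatest among these is Wren.

Wren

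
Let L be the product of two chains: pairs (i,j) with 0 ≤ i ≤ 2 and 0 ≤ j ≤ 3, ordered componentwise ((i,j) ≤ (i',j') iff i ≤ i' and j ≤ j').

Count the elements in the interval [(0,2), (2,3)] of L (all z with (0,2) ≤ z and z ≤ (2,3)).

The interval [(0,2), (2,3)] = {(0,2), (0,3), (1,2), (1,3), (2,2), (2,3)}, which has 6 elements.

6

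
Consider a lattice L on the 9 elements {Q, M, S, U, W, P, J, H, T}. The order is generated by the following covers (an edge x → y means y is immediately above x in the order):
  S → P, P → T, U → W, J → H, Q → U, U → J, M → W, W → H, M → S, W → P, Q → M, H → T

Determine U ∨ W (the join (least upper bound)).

Common upper bounds of {U, W}: H, P, T, W.
The least among these is W.

W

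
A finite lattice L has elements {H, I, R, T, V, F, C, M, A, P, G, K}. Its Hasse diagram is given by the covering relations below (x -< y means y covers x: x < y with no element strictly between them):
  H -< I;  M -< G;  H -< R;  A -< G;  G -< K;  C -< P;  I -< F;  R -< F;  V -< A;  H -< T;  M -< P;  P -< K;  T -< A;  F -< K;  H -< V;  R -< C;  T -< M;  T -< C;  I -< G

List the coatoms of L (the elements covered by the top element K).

F, G, P

The coatoms are exactly the elements covered by K: F, G, P.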